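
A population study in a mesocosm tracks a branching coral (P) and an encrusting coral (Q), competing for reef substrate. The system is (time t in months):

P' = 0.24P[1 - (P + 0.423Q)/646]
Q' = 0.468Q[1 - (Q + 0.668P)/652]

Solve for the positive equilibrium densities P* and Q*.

Setting both brackets to zero gives the nullclines P + 0.423Q = 646 and 0.668P + Q = 652.
Substituting Q = 652 - 0.668P into the first: P(1 - 0.423·0.668) = 646 - 0.423·652.
So P* = 370/0.717 = 516, and then Q* = 652 - 0.668·516 = 307.

P* ≈ 516, Q* ≈ 307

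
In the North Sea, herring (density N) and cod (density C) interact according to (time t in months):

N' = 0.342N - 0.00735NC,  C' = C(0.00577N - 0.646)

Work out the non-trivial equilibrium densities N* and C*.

N* ≈ 112, C* ≈ 46.5

Set dC/dt = 0 with C > 0: 0.00577N - 0.646 = 0, so N* = 0.646/0.00577 = 112.
Set dN/dt = 0 with N > 0: 0.342 - 0.00735C = 0, so C* = 0.342/0.00735 = 46.5.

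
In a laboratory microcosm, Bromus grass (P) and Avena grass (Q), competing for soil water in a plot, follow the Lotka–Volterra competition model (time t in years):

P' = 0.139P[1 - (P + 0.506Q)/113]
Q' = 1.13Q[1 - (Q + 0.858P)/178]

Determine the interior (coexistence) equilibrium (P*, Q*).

Setting both brackets to zero gives the nullclines P + 0.506Q = 113 and 0.858P + Q = 178.
Substituting Q = 178 - 0.858P into the first: P(1 - 0.506·0.858) = 113 - 0.506·178.
So P* = 22.9/0.566 = 40.5, and then Q* = 178 - 0.858·40.5 = 143.

P* ≈ 40.5, Q* ≈ 143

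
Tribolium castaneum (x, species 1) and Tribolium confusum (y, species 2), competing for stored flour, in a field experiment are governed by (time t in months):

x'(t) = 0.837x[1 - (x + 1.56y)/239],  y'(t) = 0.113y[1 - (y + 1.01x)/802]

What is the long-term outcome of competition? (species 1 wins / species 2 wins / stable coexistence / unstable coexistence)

species 2 excludes species 1

Compare the nullcline intercepts: K1/α12 = 239/1.56 = 153 < K2 = 802; K2/α21 = 802/1.01 = 794 > K1 = 239.
Since the inequalities point opposite ways, species 2 can invade but species 1 cannot.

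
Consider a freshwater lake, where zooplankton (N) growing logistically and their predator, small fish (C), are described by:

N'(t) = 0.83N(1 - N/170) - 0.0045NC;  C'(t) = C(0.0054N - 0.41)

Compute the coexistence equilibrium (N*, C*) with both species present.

From dC/dt = 0 with C > 0: 0.0054N* = 0.41, so N* = 75.9.
Substitute into dN/dt = 0: 0.83(1 - 75.9/170) = 0.0045C*.
The bracket is 0.553, giving C* = 0.459/0.0045 = 102.

N* ≈ 75.9, C* ≈ 102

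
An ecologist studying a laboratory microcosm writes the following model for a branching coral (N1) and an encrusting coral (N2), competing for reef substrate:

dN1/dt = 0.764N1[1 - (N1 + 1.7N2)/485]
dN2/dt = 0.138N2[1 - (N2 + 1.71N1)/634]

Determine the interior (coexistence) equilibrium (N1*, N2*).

N1* ≈ 311, N2* ≈ 102

Setting both brackets to zero gives the nullclines N1 + 1.7N2 = 485 and 1.71N1 + N2 = 634.
Substituting N2 = 634 - 1.71N1 into the first: N1(1 - 1.7·1.71) = 485 - 1.7·634.
So N1* = -593/-1.91 = 311, and then N2* = 634 - 1.71·311 = 102.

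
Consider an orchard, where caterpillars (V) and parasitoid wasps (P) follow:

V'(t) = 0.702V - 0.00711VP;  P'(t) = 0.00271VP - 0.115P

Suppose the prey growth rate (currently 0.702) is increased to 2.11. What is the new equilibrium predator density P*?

At the interior fixed point, setting dV/dt = 0 with V > 0 fixes P* = (prey growth rate)/(VP coefficient) — independent of the other coefficients.
With the change, P* = 2.11/0.00711 = 297; it rises from 98.7.

P* ≈ 297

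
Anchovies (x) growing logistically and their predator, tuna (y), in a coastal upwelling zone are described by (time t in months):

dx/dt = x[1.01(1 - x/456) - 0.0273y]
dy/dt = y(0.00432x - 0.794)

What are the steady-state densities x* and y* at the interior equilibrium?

From dy/dt = 0 with y > 0: 0.00432x* = 0.794, so x* = 184.
Substitute into dx/dt = 0: 1.01(1 - 184/456) = 0.0273y*.
The bracket is 0.597, giving y* = 0.603/0.0273 = 22.1.

x* ≈ 184, y* ≈ 22.1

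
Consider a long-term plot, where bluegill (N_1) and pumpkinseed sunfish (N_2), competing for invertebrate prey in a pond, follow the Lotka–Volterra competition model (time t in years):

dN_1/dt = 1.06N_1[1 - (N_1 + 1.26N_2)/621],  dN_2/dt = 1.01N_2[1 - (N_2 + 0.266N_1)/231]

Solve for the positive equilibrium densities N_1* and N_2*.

Setting both brackets to zero gives the nullclines N_1 + 1.26N_2 = 621 and 0.266N_1 + N_2 = 231.
Substituting N_2 = 231 - 0.266N_1 into the first: N_1(1 - 1.26·0.266) = 621 - 1.26·231.
So N_1* = 330/0.665 = 496, and then N_2* = 231 - 0.266·496 = 99.

N_1* ≈ 496, N_2* ≈ 99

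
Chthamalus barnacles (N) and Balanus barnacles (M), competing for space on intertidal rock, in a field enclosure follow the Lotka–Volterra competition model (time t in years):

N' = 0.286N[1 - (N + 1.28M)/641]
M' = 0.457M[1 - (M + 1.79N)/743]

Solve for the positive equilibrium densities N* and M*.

N* ≈ 240, M* ≈ 313

Setting both brackets to zero gives the nullclines N + 1.28M = 641 and 1.79N + M = 743.
Substituting M = 743 - 1.79N into the first: N(1 - 1.28·1.79) = 641 - 1.28·743.
So N* = -310/-1.29 = 240, and then M* = 743 - 1.79·240 = 313.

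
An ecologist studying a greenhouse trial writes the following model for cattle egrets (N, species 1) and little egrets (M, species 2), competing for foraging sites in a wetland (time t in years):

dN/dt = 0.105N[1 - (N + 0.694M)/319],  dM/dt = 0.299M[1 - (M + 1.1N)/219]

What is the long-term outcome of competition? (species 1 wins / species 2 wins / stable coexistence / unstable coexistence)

species 1 excludes species 2

Compare the nullcline intercepts: K1/α12 = 319/0.694 = 460 > K2 = 219; K2/α21 = 219/1.1 = 199 < K1 = 319.
Since the inequalities point opposite ways, species 1 can invade but species 2 cannot.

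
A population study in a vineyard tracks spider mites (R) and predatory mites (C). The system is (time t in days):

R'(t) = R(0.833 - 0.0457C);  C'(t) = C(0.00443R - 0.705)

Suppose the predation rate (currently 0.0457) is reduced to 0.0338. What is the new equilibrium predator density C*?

At the interior fixed point, setting dR/dt = 0 with R > 0 fixes C* = (prey growth rate)/(RC coefficient) — independent of the other coefficients.
With the change, C* = 0.833/0.0338 = 24.6; it rises from 18.2.

C* ≈ 24.6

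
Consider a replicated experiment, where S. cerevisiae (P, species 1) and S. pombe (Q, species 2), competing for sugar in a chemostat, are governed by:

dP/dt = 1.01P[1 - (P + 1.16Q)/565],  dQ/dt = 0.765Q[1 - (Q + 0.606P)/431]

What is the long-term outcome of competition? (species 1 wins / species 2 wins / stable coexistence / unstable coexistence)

Compare the nullcline intercepts: K1/α12 = 565/1.16 = 487 > K2 = 431; K2/α21 = 431/0.606 = 711 > K1 = 565.
Since both inequalities hold, each species can invade when rare, so the interior equilibrium is stable.

stable coexistence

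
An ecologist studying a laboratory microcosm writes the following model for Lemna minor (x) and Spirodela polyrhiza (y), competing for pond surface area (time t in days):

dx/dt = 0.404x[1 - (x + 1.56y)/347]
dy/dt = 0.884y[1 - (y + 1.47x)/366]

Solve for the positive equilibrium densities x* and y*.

x* ≈ 173, y* ≈ 111

Setting both brackets to zero gives the nullclines x + 1.56y = 347 and 1.47x + y = 366.
Substituting y = 366 - 1.47x into the first: x(1 - 1.56·1.47) = 347 - 1.56·366.
So x* = -224/-1.29 = 173, and then y* = 366 - 1.47·173 = 111.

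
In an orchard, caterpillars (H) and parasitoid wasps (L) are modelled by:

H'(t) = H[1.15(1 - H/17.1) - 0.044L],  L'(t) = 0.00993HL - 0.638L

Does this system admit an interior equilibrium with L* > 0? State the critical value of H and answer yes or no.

The predator equation gives dL/dt > 0 only when H > 0.638/0.00993 = 64.2.
Without the predator, H → K = 17.1. Since 17.1 < 64.2, the predator cannot invade.

Threshold H = 64.2; K < 64.2, so no, the predator goes extinct.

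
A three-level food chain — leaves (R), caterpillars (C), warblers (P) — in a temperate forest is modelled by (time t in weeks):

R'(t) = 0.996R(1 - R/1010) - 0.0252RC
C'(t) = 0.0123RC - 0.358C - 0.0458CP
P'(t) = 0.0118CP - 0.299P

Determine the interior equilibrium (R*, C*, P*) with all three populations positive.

From dP/dt = 0: 0.0118C* = 0.299, so C* = 25.3.
From dR/dt = 0: 0.996(1 - R*/1010) = 0.0252·25.3, giving R* = 1010·(1 - 0.641) = 362.
From dC/dt = 0: 0.0123·362 - 0.358 = 0.0458P*, so P* = 4.1/0.0458 = 89.5.

R* ≈ 362, C* ≈ 25.3, P* ≈ 89.5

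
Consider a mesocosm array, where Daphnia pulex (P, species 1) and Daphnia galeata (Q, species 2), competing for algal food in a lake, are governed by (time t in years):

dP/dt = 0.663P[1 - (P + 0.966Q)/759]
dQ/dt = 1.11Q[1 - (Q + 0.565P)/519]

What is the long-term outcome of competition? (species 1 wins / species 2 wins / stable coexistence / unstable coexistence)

Compare the nullcline intercepts: K1/α12 = 759/0.966 = 786 > K2 = 519; K2/α21 = 519/0.565 = 919 > K1 = 759.
Since both inequalities hold, each species can invade when rare, so the interior equilibrium is stable.

stable coexistence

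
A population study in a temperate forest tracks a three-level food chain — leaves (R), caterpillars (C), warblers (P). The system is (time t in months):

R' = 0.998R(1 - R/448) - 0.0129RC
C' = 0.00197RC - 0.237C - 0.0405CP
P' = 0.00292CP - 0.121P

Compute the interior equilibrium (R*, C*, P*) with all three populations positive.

From dP/dt = 0: 0.00292C* = 0.121, so C* = 41.4.
From dR/dt = 0: 0.998(1 - R*/448) = 0.0129·41.4, giving R* = 448·(1 - 0.536) = 208.
From dC/dt = 0: 0.00197·208 - 0.237 = 0.0405P*, so P* = 0.173/0.0405 = 4.27.

R* ≈ 208, C* ≈ 41.4, P* ≈ 4.27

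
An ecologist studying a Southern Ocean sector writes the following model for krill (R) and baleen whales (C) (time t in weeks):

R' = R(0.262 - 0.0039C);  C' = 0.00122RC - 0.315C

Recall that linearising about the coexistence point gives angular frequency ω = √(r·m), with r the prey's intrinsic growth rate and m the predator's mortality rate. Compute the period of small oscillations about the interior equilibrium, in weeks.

T ≈ 21.9 weeks

Here r = 0.262 and m = 0.315, so r·m = 0.0825.
ω = √0.0825 = 0.287 per week, hence T = 2π/ω ≈ 21.9 weeks.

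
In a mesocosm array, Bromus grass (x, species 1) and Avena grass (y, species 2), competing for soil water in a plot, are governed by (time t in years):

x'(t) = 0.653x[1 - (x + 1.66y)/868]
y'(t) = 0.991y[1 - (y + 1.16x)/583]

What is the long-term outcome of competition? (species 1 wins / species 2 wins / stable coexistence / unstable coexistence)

Compare the nullcline intercepts: K1/α12 = 868/1.66 = 523 < K2 = 583; K2/α21 = 583/1.16 = 503 < K1 = 868.
Since both are reversed, neither can invade when rare; the interior point is a saddle.

unstable coexistence (outcome depends on initial conditions)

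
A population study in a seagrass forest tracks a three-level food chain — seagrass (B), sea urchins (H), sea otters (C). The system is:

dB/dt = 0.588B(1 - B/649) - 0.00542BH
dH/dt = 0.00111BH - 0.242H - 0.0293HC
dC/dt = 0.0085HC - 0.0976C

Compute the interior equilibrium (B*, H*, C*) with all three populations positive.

B* ≈ 580, H* ≈ 11.5, C* ≈ 13.7

From dC/dt = 0: 0.0085H* = 0.0976, so H* = 11.5.
From dB/dt = 0: 0.588(1 - B*/649) = 0.00542·11.5, giving B* = 649·(1 - 0.106) = 580.
From dH/dt = 0: 0.00111·580 - 0.242 = 0.0293C*, so C* = 0.402/0.0293 = 13.7.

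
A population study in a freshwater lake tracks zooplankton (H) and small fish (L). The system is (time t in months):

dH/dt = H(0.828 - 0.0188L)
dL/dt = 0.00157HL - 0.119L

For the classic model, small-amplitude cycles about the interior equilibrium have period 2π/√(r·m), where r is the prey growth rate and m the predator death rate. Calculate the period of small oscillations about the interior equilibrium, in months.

T ≈ 20 months

Here r = 0.828 and m = 0.119, so r·m = 0.0985.
ω = √0.0985 = 0.314 per month, hence T = 2π/ω ≈ 20 months.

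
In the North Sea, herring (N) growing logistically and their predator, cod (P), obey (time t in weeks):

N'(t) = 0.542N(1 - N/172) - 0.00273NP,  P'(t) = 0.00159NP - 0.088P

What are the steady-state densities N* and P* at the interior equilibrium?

From dP/dt = 0 with P > 0: 0.00159N* = 0.088, so N* = 55.3.
Substitute into dN/dt = 0: 0.542(1 - 55.3/172) = 0.00273P*.
The bracket is 0.678, giving P* = 0.368/0.00273 = 135.

N* ≈ 55.3, P* ≈ 135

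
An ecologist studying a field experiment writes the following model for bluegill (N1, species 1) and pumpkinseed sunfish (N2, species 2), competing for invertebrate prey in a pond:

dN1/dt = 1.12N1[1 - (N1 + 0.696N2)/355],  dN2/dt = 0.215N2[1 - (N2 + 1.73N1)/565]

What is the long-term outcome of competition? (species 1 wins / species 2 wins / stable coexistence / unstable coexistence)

Compare the nullcline intercepts: K1/α12 = 355/0.696 = 510 < K2 = 565; K2/α21 = 565/1.73 = 327 < K1 = 355.
Since both are reversed, neither can invade when rare; the interior point is a saddle.

unstable coexistence (outcome depends on initial conditions)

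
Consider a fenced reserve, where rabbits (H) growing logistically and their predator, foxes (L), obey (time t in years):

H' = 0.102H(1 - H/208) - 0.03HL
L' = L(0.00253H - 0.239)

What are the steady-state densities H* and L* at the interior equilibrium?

H* ≈ 94.5, L* ≈ 1.86

From dL/dt = 0 with L > 0: 0.00253H* = 0.239, so H* = 94.5.
Substitute into dH/dt = 0: 0.102(1 - 94.5/208) = 0.03L*.
The bracket is 0.546, giving L* = 0.0557/0.03 = 1.86.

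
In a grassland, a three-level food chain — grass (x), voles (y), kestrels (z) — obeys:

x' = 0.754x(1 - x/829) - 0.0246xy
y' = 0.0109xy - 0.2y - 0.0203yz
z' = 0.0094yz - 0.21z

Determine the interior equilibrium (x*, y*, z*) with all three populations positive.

From dz/dt = 0: 0.0094y* = 0.21, so y* = 22.3.
From dx/dt = 0: 0.754(1 - x*/829) = 0.0246·22.3, giving x* = 829·(1 - 0.729) = 225.
From dy/dt = 0: 0.0109·225 - 0.2 = 0.0203z*, so z* = 2.25/0.0203 = 111.

x* ≈ 225, y* ≈ 22.3, z* ≈ 111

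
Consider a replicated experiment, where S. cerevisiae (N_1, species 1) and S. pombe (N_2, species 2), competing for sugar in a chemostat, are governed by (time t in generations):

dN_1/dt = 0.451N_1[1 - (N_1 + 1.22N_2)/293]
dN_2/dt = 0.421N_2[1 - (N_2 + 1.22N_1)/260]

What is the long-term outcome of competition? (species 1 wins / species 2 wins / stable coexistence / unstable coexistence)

unstable coexistence (outcome depends on initial conditions)

Compare the nullcline intercepts: K1/α12 = 293/1.22 = 240 < K2 = 260; K2/α21 = 260/1.22 = 213 < K1 = 293.
Since both are reversed, neither can invade when rare; the interior point is a saddle.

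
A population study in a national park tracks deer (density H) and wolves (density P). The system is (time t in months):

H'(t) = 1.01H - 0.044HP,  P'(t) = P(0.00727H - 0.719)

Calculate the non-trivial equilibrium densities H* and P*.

Set dP/dt = 0 with P > 0: 0.00727H - 0.719 = 0, so H* = 0.719/0.00727 = 98.9.
Set dH/dt = 0 with H > 0: 1.01 - 0.044P = 0, so P* = 1.01/0.044 = 23.

H* ≈ 98.9, P* ≈ 23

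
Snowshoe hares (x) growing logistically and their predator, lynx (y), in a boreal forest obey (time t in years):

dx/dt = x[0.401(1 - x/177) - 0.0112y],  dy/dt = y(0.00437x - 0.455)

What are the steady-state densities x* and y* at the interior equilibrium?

From dy/dt = 0 with y > 0: 0.00437x* = 0.455, so x* = 104.
Substitute into dx/dt = 0: 0.401(1 - 104/177) = 0.0112y*.
The bracket is 0.412, giving y* = 0.165/0.0112 = 14.7.

x* ≈ 104, y* ≈ 14.7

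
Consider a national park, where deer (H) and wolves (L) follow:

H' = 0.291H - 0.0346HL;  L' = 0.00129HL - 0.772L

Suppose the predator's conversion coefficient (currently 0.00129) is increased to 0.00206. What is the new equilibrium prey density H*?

At the interior fixed point, setting dL/dt = 0 with L > 0 fixes H* = (predator death rate)/(HL coefficient) — independent of the other coefficients.
With the change, H* = 0.772/0.00206 = 375; it falls from 598.

H* ≈ 375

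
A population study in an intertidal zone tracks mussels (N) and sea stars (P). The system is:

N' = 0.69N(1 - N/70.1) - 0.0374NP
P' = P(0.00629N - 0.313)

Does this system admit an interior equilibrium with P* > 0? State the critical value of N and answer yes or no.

The predator equation gives dP/dt > 0 only when N > 0.313/0.00629 = 49.8.
Without the predator, N → K = 70.1. Since 70.1 > 49.8, the predator can invade and persist.

Threshold N = 49.8; K > 49.8, so yes, the predator persists.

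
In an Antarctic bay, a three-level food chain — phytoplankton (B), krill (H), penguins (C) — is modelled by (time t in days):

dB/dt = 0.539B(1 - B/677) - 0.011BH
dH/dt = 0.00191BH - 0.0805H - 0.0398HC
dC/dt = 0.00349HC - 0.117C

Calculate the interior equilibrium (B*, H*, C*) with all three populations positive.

B* ≈ 214, H* ≈ 33.5, C* ≈ 8.24

From dC/dt = 0: 0.00349H* = 0.117, so H* = 33.5.
From dB/dt = 0: 0.539(1 - B*/677) = 0.011·33.5, giving B* = 677·(1 - 0.684) = 214.
From dH/dt = 0: 0.00191·214 - 0.0805 = 0.0398C*, so C* = 0.328/0.0398 = 8.24.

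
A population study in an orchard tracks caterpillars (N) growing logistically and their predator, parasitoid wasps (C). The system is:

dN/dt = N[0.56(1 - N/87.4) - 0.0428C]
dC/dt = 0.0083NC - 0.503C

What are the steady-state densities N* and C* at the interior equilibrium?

From dC/dt = 0 with C > 0: 0.0083N* = 0.503, so N* = 60.6.
Substitute into dN/dt = 0: 0.56(1 - 60.6/87.4) = 0.0428C*.
The bracket is 0.307, giving C* = 0.172/0.0428 = 4.01.

N* ≈ 60.6, C* ≈ 4.01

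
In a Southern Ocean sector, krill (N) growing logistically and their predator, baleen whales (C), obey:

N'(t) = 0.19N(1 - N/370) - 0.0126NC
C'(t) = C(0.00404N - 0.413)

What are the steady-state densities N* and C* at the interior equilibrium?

N* ≈ 102, C* ≈ 10.9

From dC/dt = 0 with C > 0: 0.00404N* = 0.413, so N* = 102.
Substitute into dN/dt = 0: 0.19(1 - 102/370) = 0.0126C*.
The bracket is 0.724, giving C* = 0.138/0.0126 = 10.9.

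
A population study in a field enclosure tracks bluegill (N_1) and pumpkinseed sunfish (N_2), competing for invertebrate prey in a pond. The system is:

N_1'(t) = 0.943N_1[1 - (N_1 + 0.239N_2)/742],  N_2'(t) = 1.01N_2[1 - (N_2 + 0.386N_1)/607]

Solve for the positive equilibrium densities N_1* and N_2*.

N_1* ≈ 658, N_2* ≈ 353

Setting both brackets to zero gives the nullclines N_1 + 0.239N_2 = 742 and 0.386N_1 + N_2 = 607.
Substituting N_2 = 607 - 0.386N_1 into the first: N_1(1 - 0.239·0.386) = 742 - 0.239·607.
So N_1* = 597/0.908 = 658, and then N_2* = 607 - 0.386·658 = 353.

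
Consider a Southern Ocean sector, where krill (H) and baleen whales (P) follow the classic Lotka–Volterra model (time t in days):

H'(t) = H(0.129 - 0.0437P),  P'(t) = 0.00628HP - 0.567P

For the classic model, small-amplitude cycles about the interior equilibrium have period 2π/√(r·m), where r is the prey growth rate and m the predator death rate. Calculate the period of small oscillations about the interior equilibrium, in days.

Here r = 0.129 and m = 0.567, so r·m = 0.0731.
ω = √0.0731 = 0.27 per day, hence T = 2π/ω ≈ 23.2 days.

T ≈ 23.2 days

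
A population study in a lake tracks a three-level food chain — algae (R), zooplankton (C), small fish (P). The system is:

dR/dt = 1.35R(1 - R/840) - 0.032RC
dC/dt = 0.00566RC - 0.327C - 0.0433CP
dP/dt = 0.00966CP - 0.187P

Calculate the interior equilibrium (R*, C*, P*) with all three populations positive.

From dP/dt = 0: 0.00966C* = 0.187, so C* = 19.4.
From dR/dt = 0: 1.35(1 - R*/840) = 0.032·19.4, giving R* = 840·(1 - 0.459) = 455.
From dC/dt = 0: 0.00566·455 - 0.327 = 0.0433P*, so P* = 2.25/0.0433 = 51.9.

R* ≈ 455, C* ≈ 19.4, P* ≈ 51.9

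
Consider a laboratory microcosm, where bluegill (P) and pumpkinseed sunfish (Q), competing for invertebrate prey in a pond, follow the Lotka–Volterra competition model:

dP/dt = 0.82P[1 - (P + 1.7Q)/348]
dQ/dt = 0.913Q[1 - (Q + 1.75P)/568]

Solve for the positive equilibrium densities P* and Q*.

Setting both brackets to zero gives the nullclines P + 1.7Q = 348 and 1.75P + Q = 568.
Substituting Q = 568 - 1.75P into the first: P(1 - 1.7·1.75) = 348 - 1.7·568.
So P* = -618/-1.98 = 313, and then Q* = 568 - 1.75·313 = 20.8.

P* ≈ 313, Q* ≈ 20.8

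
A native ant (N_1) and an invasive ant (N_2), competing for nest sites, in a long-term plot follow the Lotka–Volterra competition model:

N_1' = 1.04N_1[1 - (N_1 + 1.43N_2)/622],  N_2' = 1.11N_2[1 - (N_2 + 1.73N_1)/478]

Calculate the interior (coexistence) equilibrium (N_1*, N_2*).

Setting both brackets to zero gives the nullclines N_1 + 1.43N_2 = 622 and 1.73N_1 + N_2 = 478.
Substituting N_2 = 478 - 1.73N_1 into the first: N_1(1 - 1.43·1.73) = 622 - 1.43·478.
So N_1* = -61.5/-1.47 = 41.8, and then N_2* = 478 - 1.73·41.8 = 406.

N_1* ≈ 41.8, N_2* ≈ 406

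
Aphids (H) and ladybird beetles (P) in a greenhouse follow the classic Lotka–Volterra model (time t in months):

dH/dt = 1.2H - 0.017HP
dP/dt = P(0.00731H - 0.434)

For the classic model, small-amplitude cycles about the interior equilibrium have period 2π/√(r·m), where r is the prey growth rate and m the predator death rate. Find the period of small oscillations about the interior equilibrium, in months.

T ≈ 8.71 months

Here r = 1.2 and m = 0.434, so r·m = 0.521.
ω = √0.521 = 0.722 per month, hence T = 2π/ω ≈ 8.71 months.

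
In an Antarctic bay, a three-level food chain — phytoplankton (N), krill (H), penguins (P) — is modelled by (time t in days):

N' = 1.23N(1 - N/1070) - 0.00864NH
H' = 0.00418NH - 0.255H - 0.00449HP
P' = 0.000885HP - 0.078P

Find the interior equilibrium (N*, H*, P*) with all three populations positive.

N* ≈ 408, H* ≈ 88.1, P* ≈ 323

From dP/dt = 0: 0.000885H* = 0.078, so H* = 88.1.
From dN/dt = 0: 1.23(1 - N*/1070) = 0.00864·88.1, giving N* = 1070·(1 - 0.619) = 408.
From dH/dt = 0: 0.00418·408 - 0.255 = 0.00449P*, so P* = 1.45/0.00449 = 323.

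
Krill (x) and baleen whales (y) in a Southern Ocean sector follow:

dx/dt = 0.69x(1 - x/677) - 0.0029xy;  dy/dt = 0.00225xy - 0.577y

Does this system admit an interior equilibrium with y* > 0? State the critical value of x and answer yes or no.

The predator equation gives dy/dt > 0 only when x > 0.577/0.00225 = 256.
Without the predator, x → K = 677. Since 677 > 256, the predator can invade and persist.

Threshold x = 256; K > 256, so yes, the predator persists.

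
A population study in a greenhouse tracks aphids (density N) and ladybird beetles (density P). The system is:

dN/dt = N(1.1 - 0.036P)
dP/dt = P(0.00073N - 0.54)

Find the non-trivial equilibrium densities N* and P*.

Set dP/dt = 0 with P > 0: 0.00073N - 0.54 = 0, so N* = 0.54/0.00073 = 740.
Set dN/dt = 0 with N > 0: 1.1 - 0.036P = 0, so P* = 1.1/0.036 = 30.6.

N* ≈ 740, P* ≈ 30.6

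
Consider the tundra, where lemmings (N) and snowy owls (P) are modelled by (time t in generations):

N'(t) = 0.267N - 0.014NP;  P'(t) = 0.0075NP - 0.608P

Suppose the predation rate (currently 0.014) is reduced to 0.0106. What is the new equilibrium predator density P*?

P* ≈ 25.2

At the interior fixed point, setting dN/dt = 0 with N > 0 fixes P* = (prey growth rate)/(NP coefficient) — independent of the other coefficients.
With the change, P* = 0.267/0.0106 = 25.2; it rises from 19.1.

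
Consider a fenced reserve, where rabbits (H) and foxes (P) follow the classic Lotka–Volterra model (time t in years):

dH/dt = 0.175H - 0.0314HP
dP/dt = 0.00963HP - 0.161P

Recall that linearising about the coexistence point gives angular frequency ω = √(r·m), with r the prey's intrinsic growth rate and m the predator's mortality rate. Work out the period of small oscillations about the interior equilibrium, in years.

Here r = 0.175 and m = 0.161, so r·m = 0.0282.
ω = √0.0282 = 0.168 per year, hence T = 2π/ω ≈ 37.4 years.

T ≈ 37.4 years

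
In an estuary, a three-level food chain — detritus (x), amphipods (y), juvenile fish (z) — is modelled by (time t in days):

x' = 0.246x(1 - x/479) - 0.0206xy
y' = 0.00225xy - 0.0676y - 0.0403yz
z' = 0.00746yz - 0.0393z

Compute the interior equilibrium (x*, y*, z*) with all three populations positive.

x* ≈ 268, y* ≈ 5.27, z* ≈ 13.3

From dz/dt = 0: 0.00746y* = 0.0393, so y* = 5.27.
From dx/dt = 0: 0.246(1 - x*/479) = 0.0206·5.27, giving x* = 479·(1 - 0.441) = 268.
From dy/dt = 0: 0.00225·268 - 0.0676 = 0.0403z*, so z* = 0.535/0.0403 = 13.3.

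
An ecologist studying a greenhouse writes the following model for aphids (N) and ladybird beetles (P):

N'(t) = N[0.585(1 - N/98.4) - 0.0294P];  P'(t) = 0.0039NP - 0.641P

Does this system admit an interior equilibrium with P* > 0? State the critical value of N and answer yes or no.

The predator equation gives dP/dt > 0 only when N > 0.641/0.0039 = 164.
Without the predator, N → K = 98.4. Since 98.4 < 164, the predator cannot invade.

Threshold N = 164; K < 164, so no, the predator goes extinct.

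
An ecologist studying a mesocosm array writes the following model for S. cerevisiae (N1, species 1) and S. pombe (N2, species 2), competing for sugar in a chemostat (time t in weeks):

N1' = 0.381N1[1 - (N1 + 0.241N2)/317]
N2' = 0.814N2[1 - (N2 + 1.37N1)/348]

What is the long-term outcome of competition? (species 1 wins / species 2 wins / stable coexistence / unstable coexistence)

Compare the nullcline intercepts: K1/α12 = 317/0.241 = 1320 > K2 = 348; K2/α21 = 348/1.37 = 254 < K1 = 317.
Since the inequalities point opposite ways, species 1 can invade but species 2 cannot.

species 1 excludes species 2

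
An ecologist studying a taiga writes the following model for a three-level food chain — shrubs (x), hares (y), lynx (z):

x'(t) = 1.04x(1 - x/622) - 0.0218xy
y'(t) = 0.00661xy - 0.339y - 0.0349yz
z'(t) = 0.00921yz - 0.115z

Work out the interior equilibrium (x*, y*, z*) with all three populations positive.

x* ≈ 459, y* ≈ 12.5, z* ≈ 77.3

From dz/dt = 0: 0.00921y* = 0.115, so y* = 12.5.
From dx/dt = 0: 1.04(1 - x*/622) = 0.0218·12.5, giving x* = 622·(1 - 0.262) = 459.
From dy/dt = 0: 0.00661·459 - 0.339 = 0.0349z*, so z* = 2.7/0.0349 = 77.3.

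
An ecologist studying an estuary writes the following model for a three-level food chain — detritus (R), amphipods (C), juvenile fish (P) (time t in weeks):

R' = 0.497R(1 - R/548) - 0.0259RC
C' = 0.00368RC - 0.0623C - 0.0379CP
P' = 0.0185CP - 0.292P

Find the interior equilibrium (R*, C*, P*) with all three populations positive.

R* ≈ 97.3, C* ≈ 15.8, P* ≈ 7.8

From dP/dt = 0: 0.0185C* = 0.292, so C* = 15.8.
From dR/dt = 0: 0.497(1 - R*/548) = 0.0259·15.8, giving R* = 548·(1 - 0.823) = 97.3.
From dC/dt = 0: 0.00368·97.3 - 0.0623 = 0.0379P*, so P* = 0.296/0.0379 = 7.8.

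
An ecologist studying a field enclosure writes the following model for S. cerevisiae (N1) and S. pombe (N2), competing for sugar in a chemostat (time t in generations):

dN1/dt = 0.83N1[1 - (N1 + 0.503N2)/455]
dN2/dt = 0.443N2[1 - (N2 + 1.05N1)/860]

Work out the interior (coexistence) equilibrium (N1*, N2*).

N1* ≈ 47.5, N2* ≈ 810

Setting both brackets to zero gives the nullclines N1 + 0.503N2 = 455 and 1.05N1 + N2 = 860.
Substituting N2 = 860 - 1.05N1 into the first: N1(1 - 0.503·1.05) = 455 - 0.503·860.
So N1* = 22.4/0.472 = 47.5, and then N2* = 860 - 1.05·47.5 = 810.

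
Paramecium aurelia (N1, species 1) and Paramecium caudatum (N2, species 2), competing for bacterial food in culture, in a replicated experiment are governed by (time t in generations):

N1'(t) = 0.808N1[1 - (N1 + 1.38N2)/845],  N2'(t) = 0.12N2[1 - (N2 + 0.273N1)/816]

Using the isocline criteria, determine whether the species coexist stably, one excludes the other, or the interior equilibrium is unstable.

Compare the nullcline intercepts: K1/α12 = 845/1.38 = 612 < K2 = 816; K2/α21 = 816/0.273 = 2990 > K1 = 845.
Since the inequalities point opposite ways, species 2 can invade but species 1 cannot.

species 2 excludes species 1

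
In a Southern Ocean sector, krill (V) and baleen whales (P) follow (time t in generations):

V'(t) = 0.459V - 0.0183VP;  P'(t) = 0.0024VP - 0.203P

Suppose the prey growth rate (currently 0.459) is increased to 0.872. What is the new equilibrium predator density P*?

At the interior fixed point, setting dV/dt = 0 with V > 0 fixes P* = (prey growth rate)/(VP coefficient) — independent of the other coefficients.
With the change, P* = 0.872/0.0183 = 47.7; it rises from 25.1.

P* ≈ 47.7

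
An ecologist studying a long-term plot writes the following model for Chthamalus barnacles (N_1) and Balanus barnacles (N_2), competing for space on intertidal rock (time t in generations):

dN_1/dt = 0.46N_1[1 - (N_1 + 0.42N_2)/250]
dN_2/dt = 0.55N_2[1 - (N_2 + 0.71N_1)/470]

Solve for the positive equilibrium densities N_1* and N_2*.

N_1* ≈ 75, N_2* ≈ 417

Setting both brackets to zero gives the nullclines N_1 + 0.42N_2 = 250 and 0.71N_1 + N_2 = 470.
Substituting N_2 = 470 - 0.71N_1 into the first: N_1(1 - 0.42·0.71) = 250 - 0.42·470.
So N_1* = 52.6/0.702 = 75, and then N_2* = 470 - 0.71·75 = 417.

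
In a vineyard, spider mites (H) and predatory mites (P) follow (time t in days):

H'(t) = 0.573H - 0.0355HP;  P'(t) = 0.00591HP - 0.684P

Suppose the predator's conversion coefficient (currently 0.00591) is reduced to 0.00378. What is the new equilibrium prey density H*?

H* ≈ 181

At the interior fixed point, setting dP/dt = 0 with P > 0 fixes H* = (predator death rate)/(HP coefficient) — independent of the other coefficients.
With the change, H* = 0.684/0.00378 = 181; it rises from 116.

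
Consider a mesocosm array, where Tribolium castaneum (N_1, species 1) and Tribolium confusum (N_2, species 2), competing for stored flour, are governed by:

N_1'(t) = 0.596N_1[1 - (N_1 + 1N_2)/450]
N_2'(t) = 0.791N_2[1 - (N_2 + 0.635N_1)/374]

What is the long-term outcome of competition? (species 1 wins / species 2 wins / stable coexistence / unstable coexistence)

Compare the nullcline intercepts: K1/α12 = 450/1 = 450 > K2 = 374; K2/α21 = 374/0.635 = 589 > K1 = 450.
Since both inequalities hold, each species can invade when rare, so the interior equilibrium is stable.

stable coexistence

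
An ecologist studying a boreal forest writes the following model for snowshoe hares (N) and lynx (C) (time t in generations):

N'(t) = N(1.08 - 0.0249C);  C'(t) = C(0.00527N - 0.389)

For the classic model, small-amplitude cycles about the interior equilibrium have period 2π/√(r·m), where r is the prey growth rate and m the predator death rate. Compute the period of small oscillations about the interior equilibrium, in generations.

Here r = 1.08 and m = 0.389, so r·m = 0.42.
ω = √0.42 = 0.648 per generation, hence T = 2π/ω ≈ 9.69 generations.

T ≈ 9.69 generations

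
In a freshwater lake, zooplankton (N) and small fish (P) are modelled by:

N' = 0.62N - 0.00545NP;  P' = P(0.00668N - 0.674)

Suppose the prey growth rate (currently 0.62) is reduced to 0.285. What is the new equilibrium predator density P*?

At the interior fixed point, setting dN/dt = 0 with N > 0 fixes P* = (prey growth rate)/(NP coefficient) — independent of the other coefficients.
With the change, P* = 0.285/0.00545 = 52.3; it falls from 114.

P* ≈ 52.3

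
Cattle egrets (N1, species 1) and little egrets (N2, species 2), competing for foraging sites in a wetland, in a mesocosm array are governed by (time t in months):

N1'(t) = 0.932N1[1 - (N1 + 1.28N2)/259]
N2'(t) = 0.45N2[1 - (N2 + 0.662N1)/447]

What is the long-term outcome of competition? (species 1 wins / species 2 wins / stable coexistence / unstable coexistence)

species 2 excludes species 1

Compare the nullcline intercepts: K1/α12 = 259/1.28 = 202 < K2 = 447; K2/α21 = 447/0.662 = 675 > K1 = 259.
Since the inequalities point opposite ways, species 2 can invade but species 1 cannot.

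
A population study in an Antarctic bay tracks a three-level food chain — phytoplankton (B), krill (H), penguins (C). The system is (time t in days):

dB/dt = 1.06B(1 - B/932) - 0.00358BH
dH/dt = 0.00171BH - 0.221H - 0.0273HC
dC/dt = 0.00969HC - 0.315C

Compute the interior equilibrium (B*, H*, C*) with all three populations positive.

B* ≈ 830, H* ≈ 32.5, C* ≈ 43.9

From dC/dt = 0: 0.00969H* = 0.315, so H* = 32.5.
From dB/dt = 0: 1.06(1 - B*/932) = 0.00358·32.5, giving B* = 932·(1 - 0.11) = 830.
From dH/dt = 0: 0.00171·830 - 0.221 = 0.0273C*, so C* = 1.2/0.0273 = 43.9.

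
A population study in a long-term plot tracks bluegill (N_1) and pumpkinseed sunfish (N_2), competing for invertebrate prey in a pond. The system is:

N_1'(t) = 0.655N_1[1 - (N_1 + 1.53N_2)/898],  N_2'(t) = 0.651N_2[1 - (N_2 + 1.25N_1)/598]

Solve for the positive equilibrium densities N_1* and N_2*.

Setting both brackets to zero gives the nullclines N_1 + 1.53N_2 = 898 and 1.25N_1 + N_2 = 598.
Substituting N_2 = 598 - 1.25N_1 into the first: N_1(1 - 1.53·1.25) = 898 - 1.53·598.
So N_1* = -16.9/-0.913 = 18.6, and then N_2* = 598 - 1.25·18.6 = 575.

N_1* ≈ 18.6, N_2* ≈ 575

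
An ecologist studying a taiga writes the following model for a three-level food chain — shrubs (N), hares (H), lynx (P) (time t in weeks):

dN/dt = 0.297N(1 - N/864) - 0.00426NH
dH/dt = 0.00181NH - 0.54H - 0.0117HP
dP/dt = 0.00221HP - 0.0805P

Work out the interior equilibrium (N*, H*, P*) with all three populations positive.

N* ≈ 413, H* ≈ 36.4, P* ≈ 17.7

From dP/dt = 0: 0.00221H* = 0.0805, so H* = 36.4.
From dN/dt = 0: 0.297(1 - N*/864) = 0.00426·36.4, giving N* = 864·(1 - 0.522) = 413.
From dH/dt = 0: 0.00181·413 - 0.54 = 0.0117P*, so P* = 0.207/0.0117 = 17.7.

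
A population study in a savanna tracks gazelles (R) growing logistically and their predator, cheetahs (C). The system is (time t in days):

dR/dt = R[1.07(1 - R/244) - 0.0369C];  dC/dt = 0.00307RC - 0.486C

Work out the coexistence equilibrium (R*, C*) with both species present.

From dC/dt = 0 with C > 0: 0.00307R* = 0.486, so R* = 158.
Substitute into dR/dt = 0: 1.07(1 - 158/244) = 0.0369C*.
The bracket is 0.351, giving C* = 0.376/0.0369 = 10.2.

R* ≈ 158, C* ≈ 10.2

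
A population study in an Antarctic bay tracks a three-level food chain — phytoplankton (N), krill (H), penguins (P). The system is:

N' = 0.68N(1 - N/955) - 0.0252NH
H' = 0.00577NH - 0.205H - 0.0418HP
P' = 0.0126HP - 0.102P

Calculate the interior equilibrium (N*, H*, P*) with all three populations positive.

From dP/dt = 0: 0.0126H* = 0.102, so H* = 8.1.
From dN/dt = 0: 0.68(1 - N*/955) = 0.0252·8.1, giving N* = 955·(1 - 0.3) = 669.
From dH/dt = 0: 0.00577·669 - 0.205 = 0.0418P*, so P* = 3.65/0.0418 = 87.4.

N* ≈ 669, H* ≈ 8.1, P* ≈ 87.4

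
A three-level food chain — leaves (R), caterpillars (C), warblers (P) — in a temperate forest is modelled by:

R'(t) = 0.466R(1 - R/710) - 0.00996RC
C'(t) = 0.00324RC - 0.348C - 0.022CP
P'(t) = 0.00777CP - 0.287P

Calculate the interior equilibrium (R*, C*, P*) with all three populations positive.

R* ≈ 149, C* ≈ 36.9, P* ≈ 6.2

From dP/dt = 0: 0.00777C* = 0.287, so C* = 36.9.
From dR/dt = 0: 0.466(1 - R*/710) = 0.00996·36.9, giving R* = 710·(1 - 0.789) = 149.
From dC/dt = 0: 0.00324·149 - 0.348 = 0.022P*, so P* = 0.136/0.022 = 6.2.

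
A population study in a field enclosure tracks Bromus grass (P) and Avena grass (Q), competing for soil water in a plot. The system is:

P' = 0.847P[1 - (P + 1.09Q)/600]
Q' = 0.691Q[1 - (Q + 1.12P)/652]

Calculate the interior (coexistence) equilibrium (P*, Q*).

P* ≈ 501, Q* ≈ 90.6

Setting both brackets to zero gives the nullclines P + 1.09Q = 600 and 1.12P + Q = 652.
Substituting Q = 652 - 1.12P into the first: P(1 - 1.09·1.12) = 600 - 1.09·652.
So P* = -111/-0.221 = 501, and then Q* = 652 - 1.12·501 = 90.6.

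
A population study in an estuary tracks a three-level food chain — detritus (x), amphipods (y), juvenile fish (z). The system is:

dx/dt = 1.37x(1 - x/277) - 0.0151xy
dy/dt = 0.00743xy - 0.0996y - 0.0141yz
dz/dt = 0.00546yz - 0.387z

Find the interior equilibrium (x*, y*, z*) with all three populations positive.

x* ≈ 60.6, y* ≈ 70.9, z* ≈ 24.9

From dz/dt = 0: 0.00546y* = 0.387, so y* = 70.9.
From dx/dt = 0: 1.37(1 - x*/277) = 0.0151·70.9, giving x* = 277·(1 - 0.781) = 60.6.
From dy/dt = 0: 0.00743·60.6 - 0.0996 = 0.0141z*, so z* = 0.351/0.0141 = 24.9.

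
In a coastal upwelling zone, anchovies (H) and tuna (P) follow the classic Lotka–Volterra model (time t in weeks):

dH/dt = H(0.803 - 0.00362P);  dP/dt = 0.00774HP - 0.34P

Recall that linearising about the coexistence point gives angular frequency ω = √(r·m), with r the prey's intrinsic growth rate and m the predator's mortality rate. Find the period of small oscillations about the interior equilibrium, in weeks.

Here r = 0.803 and m = 0.34, so r·m = 0.273.
ω = √0.273 = 0.523 per week, hence T = 2π/ω ≈ 12 weeks.

T ≈ 12 weeks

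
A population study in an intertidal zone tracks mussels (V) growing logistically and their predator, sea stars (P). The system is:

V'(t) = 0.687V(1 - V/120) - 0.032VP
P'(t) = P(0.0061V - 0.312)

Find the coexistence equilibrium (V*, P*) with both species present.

V* ≈ 51.1, P* ≈ 12.3

From dP/dt = 0 with P > 0: 0.0061V* = 0.312, so V* = 51.1.
Substitute into dV/dt = 0: 0.687(1 - 51.1/120) = 0.032P*.
The bracket is 0.574, giving P* = 0.394/0.032 = 12.3.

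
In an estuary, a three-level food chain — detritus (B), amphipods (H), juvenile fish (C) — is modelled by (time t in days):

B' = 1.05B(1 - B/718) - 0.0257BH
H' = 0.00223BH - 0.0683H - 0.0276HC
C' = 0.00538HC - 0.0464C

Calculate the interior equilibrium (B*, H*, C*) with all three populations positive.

From dC/dt = 0: 0.00538H* = 0.0464, so H* = 8.62.
From dB/dt = 0: 1.05(1 - B*/718) = 0.0257·8.62, giving B* = 718·(1 - 0.211) = 566.
From dH/dt = 0: 0.00223·566 - 0.0683 = 0.0276C*, so C* = 1.19/0.0276 = 43.3.

B* ≈ 566, H* ≈ 8.62, C* ≈ 43.3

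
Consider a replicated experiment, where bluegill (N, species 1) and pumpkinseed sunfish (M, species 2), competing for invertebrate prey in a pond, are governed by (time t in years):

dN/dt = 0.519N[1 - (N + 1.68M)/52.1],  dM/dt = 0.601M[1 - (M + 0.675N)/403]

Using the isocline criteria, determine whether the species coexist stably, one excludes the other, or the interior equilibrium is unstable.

Compare the nullcline intercepts: K1/α12 = 52.1/1.68 = 31 < K2 = 403; K2/α21 = 403/0.675 = 597 > K1 = 52.1.
Since the inequalities point opposite ways, species 2 can invade but species 1 cannot.

species 2 excludes species 1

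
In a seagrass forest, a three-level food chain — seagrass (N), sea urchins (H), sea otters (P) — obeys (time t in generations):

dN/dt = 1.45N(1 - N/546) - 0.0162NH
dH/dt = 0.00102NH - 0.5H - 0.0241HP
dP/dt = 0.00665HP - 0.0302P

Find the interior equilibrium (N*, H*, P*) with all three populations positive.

N* ≈ 518, H* ≈ 4.54, P* ≈ 1.19

From dP/dt = 0: 0.00665H* = 0.0302, so H* = 4.54.
From dN/dt = 0: 1.45(1 - N*/546) = 0.0162·4.54, giving N* = 546·(1 - 0.0507) = 518.
From dH/dt = 0: 0.00102·518 - 0.5 = 0.0241P*, so P* = 0.0287/0.0241 = 1.19.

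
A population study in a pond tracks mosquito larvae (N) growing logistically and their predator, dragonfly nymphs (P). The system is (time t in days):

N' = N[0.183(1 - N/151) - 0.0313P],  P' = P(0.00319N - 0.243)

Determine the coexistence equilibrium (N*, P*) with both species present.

From dP/dt = 0 with P > 0: 0.00319N* = 0.243, so N* = 76.2.
Substitute into dN/dt = 0: 0.183(1 - 76.2/151) = 0.0313P*.
The bracket is 0.496, giving P* = 0.0907/0.0313 = 2.9.

N* ≈ 76.2, P* ≈ 2.9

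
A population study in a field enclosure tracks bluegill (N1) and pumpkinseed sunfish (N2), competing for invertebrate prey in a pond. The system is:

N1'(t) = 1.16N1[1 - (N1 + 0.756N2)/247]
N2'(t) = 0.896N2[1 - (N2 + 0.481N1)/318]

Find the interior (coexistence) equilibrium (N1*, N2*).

Setting both brackets to zero gives the nullclines N1 + 0.756N2 = 247 and 0.481N1 + N2 = 318.
Substituting N2 = 318 - 0.481N1 into the first: N1(1 - 0.756·0.481) = 247 - 0.756·318.
So N1* = 6.59/0.636 = 10.4, and then N2* = 318 - 0.481·10.4 = 313.

N1* ≈ 10.4, N2* ≈ 313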